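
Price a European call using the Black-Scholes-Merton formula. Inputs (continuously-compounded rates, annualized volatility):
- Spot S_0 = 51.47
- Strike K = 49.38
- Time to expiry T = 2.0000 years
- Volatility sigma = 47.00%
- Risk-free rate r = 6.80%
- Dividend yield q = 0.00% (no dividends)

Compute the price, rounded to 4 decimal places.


Answer: Price = 16.9151

Derivation:
d1 = (ln(S/K) + (r - q + 0.5*sigma^2) * T) / (sigma * sqrt(T)) = 0.59931607
d2 = d1 - sigma * sqrt(T) = -0.06536430
exp(-rT) = 0.87284263; exp(-qT) = 1.00000000
C = S_0 * exp(-qT) * N(d1) - K * exp(-rT) * N(d2)
N(d1) = 0.72551893; N(d2) = 0.47394197
C = 51.4700 * 1.00000000 * 0.72551893 - 49.3800 * 0.87284263 * 0.47394197 = 16.9151


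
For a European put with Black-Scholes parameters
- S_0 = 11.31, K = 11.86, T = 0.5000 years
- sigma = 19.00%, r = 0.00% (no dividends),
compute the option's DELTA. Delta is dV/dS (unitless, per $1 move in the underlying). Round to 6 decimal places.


d1 = -0.2862599247; d2 = -0.4206102131
phi(d1) = 0.3829270012; exp(-qT) = 1.0000000000; exp(-rT) = 1.0000000000
N(-d1) = 0.6126604751
Delta = -exp(-qT) * N(-d1) = -1.0000000000 * 0.6126604751 = -0.612660

Answer: Delta = -0.612660


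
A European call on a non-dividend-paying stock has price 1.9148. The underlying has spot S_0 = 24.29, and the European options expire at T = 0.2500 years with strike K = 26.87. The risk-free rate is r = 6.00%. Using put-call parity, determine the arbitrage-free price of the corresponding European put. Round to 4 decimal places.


Put-call parity: C - P = S_0 * exp(-qT) - K * exp(-rT).
S_0 * exp(-qT) = 24.2900 * 1.00000000 = 24.29000000
K * exp(-rT) = 26.8700 * 0.98511194 = 26.46995782
P = C - S*exp(-qT) + K*exp(-rT)
P = 1.9148 - 24.29000000 + 26.46995782 = 4.0948

Answer: Put price = 4.0948


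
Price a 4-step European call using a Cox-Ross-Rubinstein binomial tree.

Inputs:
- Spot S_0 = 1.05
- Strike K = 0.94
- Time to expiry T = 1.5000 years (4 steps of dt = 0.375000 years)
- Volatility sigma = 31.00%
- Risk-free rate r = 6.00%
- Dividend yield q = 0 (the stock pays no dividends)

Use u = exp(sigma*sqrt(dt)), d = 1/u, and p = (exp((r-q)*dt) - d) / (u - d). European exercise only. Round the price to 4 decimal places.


Answer: Price = V(0,0) = 0.2623

Derivation:
dt = T/N = 0.375000
u = exp(sigma*sqrt(dt)) = 1.209051; d = 1/u = 0.827095
p = (exp((r-q)*dt) - d) / (u - d) = 0.512258
Discount per step: exp(-r*dt) = 0.977751
Stock lattice S(k, i) with i counting down-moves:
  k=0: S(0,0) = 1.0500
  k=1: S(1,0) = 1.2695; S(1,1) = 0.8684
  k=2: S(2,0) = 1.5349; S(2,1) = 1.0500; S(2,2) = 0.7183
  k=3: S(3,0) = 1.8558; S(3,1) = 1.2695; S(3,2) = 0.8684; S(3,3) = 0.5941
  k=4: S(4,0) = 2.2437; S(4,1) = 1.5349; S(4,2) = 1.0500; S(4,3) = 0.7183; S(4,4) = 0.4914
Terminal payoffs V(N, i) = max(S_T - K, 0):
  V(4,0) = 1.303713; V(4,1) = 0.594894; V(4,2) = 0.110000; V(4,3) = 0.000000; V(4,4) = 0.000000
Backward induction: V(k, i) = exp(-r*dt) * [p * V(k+1, i) + (1-p) * V(k+1, i+1)].
  V(3,0) = exp(-r*dt) * [p*1.303713 + (1-p)*0.594894] = 0.936678
  V(3,1) = exp(-r*dt) * [p*0.594894 + (1-p)*0.110000] = 0.350417
  V(3,2) = exp(-r*dt) * [p*0.110000 + (1-p)*0.000000] = 0.055095
  V(3,3) = exp(-r*dt) * [p*0.000000 + (1-p)*0.000000] = 0.000000
  V(2,0) = exp(-r*dt) * [p*0.936678 + (1-p)*0.350417] = 0.636256
  V(2,1) = exp(-r*dt) * [p*0.350417 + (1-p)*0.055095] = 0.201784
  V(2,2) = exp(-r*dt) * [p*0.055095 + (1-p)*0.000000] = 0.027595
  V(1,0) = exp(-r*dt) * [p*0.636256 + (1-p)*0.201784] = 0.414905
  V(1,1) = exp(-r*dt) * [p*0.201784 + (1-p)*0.027595] = 0.114226
  V(0,0) = exp(-r*dt) * [p*0.414905 + (1-p)*0.114226] = 0.262283


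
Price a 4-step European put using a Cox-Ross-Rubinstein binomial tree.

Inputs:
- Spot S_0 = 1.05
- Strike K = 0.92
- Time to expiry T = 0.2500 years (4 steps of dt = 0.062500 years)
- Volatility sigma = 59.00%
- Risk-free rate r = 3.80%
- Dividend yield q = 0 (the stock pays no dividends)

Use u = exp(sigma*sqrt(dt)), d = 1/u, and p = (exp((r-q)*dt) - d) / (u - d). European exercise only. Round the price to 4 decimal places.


Answer: Price = V(0,0) = 0.0643

Derivation:
dt = T/N = 0.062500
u = exp(sigma*sqrt(dt)) = 1.158933; d = 1/u = 0.862862
p = (exp((r-q)*dt) - d) / (u - d) = 0.471223
Discount per step: exp(-r*dt) = 0.997628
Stock lattice S(k, i) with i counting down-moves:
  k=0: S(0,0) = 1.0500
  k=1: S(1,0) = 1.2169; S(1,1) = 0.9060
  k=2: S(2,0) = 1.4103; S(2,1) = 1.0500; S(2,2) = 0.7818
  k=3: S(3,0) = 1.6344; S(3,1) = 1.2169; S(3,2) = 0.9060; S(3,3) = 0.6745
  k=4: S(4,0) = 1.8942; S(4,1) = 1.4103; S(4,2) = 1.0500; S(4,3) = 0.7818; S(4,4) = 0.5820
Terminal payoffs V(N, i) = max(K - S_T, 0):
  V(4,0) = 0.000000; V(4,1) = 0.000000; V(4,2) = 0.000000; V(4,3) = 0.138242; V(4,4) = 0.337956
Backward induction: V(k, i) = exp(-r*dt) * [p * V(k+1, i) + (1-p) * V(k+1, i+1)].
  V(3,0) = exp(-r*dt) * [p*0.000000 + (1-p)*0.000000] = 0.000000
  V(3,1) = exp(-r*dt) * [p*0.000000 + (1-p)*0.000000] = 0.000000
  V(3,2) = exp(-r*dt) * [p*0.000000 + (1-p)*0.138242] = 0.072926
  V(3,3) = exp(-r*dt) * [p*0.138242 + (1-p)*0.337956] = 0.243268
  V(2,0) = exp(-r*dt) * [p*0.000000 + (1-p)*0.000000] = 0.000000
  V(2,1) = exp(-r*dt) * [p*0.000000 + (1-p)*0.072926] = 0.038470
  V(2,2) = exp(-r*dt) * [p*0.072926 + (1-p)*0.243268] = 0.162612
  V(1,0) = exp(-r*dt) * [p*0.000000 + (1-p)*0.038470] = 0.020294
  V(1,1) = exp(-r*dt) * [p*0.038470 + (1-p)*0.162612] = 0.103866
  V(0,0) = exp(-r*dt) * [p*0.020294 + (1-p)*0.103866] = 0.064332


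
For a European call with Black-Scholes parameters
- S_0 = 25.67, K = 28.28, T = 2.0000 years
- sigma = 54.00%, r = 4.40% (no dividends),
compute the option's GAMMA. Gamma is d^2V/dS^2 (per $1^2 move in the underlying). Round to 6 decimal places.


d1 = 0.3702727391; d2 = -0.3934025846
phi(d1) = 0.3725107123; exp(-qT) = 1.0000000000; exp(-rT) = 0.9157608767
Gamma = exp(-qT) * phi(d1) / (S * sigma * sqrt(T)) = 1.0000000000 * 0.3725107123 / (25.6700 * 0.5400 * 1.4142135624) = 0.019002

Answer: Gamma = 0.019002


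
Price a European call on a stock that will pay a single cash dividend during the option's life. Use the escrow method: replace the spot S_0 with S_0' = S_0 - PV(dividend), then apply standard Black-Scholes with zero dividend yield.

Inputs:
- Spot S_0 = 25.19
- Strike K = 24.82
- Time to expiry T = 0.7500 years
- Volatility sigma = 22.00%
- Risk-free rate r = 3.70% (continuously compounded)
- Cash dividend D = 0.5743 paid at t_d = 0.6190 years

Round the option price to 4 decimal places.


PV(D) = D * exp(-r * t_d) = 0.5743 * 0.97735728 = 0.56129629
S_0' = S_0 - PV(D) = 25.1900 - 0.56129629 = 24.62870371
d1 = (ln(S_0'/K) + (r + sigma^2/2)*T) / (sigma*sqrt(T)) = 0.20030276
d2 = d1 - sigma*sqrt(T) = 0.00977717
exp(-rT) = 0.97263149
N(d1) = 0.57937810; N(d2) = 0.50390046
C = S_0' * N(d1) - K * exp(-rT) * N(d2) = 24.62870371 * 0.57937810 - 24.8200 * 0.97263149 * 0.50390046 = 2.1048

Answer: Price = 2.1048


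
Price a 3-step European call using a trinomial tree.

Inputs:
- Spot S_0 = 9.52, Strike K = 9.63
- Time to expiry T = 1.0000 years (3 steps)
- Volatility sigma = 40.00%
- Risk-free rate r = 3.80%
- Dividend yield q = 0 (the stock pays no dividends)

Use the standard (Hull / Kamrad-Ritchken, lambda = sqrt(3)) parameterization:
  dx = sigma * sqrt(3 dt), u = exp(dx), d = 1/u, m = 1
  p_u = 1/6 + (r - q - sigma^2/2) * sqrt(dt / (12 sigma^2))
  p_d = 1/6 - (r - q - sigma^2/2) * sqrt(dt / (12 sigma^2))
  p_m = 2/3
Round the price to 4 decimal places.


dt = T/N = 0.333333; dx = sigma*sqrt(3*dt) = 0.400000
u = exp(dx) = 1.491825; d = 1/u = 0.670320
p_u = 0.149167, p_m = 0.666667, p_d = 0.184167
Discount per step: exp(-r*dt) = 0.987413
Stock lattice S(k, j) with j the centered position index:
  k=0: S(0,+0) = 9.5200
  k=1: S(1,-1) = 6.3814; S(1,+0) = 9.5200; S(1,+1) = 14.2022
  k=2: S(2,-2) = 4.2776; S(2,-1) = 6.3814; S(2,+0) = 9.5200; S(2,+1) = 14.2022; S(2,+2) = 21.1871
  k=3: S(3,-3) = 2.8674; S(3,-2) = 4.2776; S(3,-1) = 6.3814; S(3,+0) = 9.5200; S(3,+1) = 14.2022; S(3,+2) = 21.1871; S(3,+3) = 31.6075
Terminal payoffs V(N, j) = max(S_T - K, 0):
  V(3,-3) = 0.000000; V(3,-2) = 0.000000; V(3,-1) = 0.000000; V(3,+0) = 0.000000; V(3,+1) = 4.572171; V(3,+2) = 11.557150; V(3,+3) = 21.977513
Backward induction: V(k, j) = exp(-r*dt) * [p_u * V(k+1, j+1) + p_m * V(k+1, j) + p_d * V(k+1, j-1)]
  V(2,-2) = exp(-r*dt) * [p_u*0.000000 + p_m*0.000000 + p_d*0.000000] = 0.000000
  V(2,-1) = exp(-r*dt) * [p_u*0.000000 + p_m*0.000000 + p_d*0.000000] = 0.000000
  V(2,+0) = exp(-r*dt) * [p_u*4.572171 + p_m*0.000000 + p_d*0.000000] = 0.673431
  V(2,+1) = exp(-r*dt) * [p_u*11.557150 + p_m*4.572171 + p_d*0.000000] = 4.711991
  V(2,+2) = exp(-r*dt) * [p_u*21.977513 + p_m*11.557150 + p_d*4.572171] = 11.676280
  V(1,-1) = exp(-r*dt) * [p_u*0.673431 + p_m*0.000000 + p_d*0.000000] = 0.099189
  V(1,+0) = exp(-r*dt) * [p_u*4.711991 + p_m*0.673431 + p_d*0.000000] = 1.137328
  V(1,+1) = exp(-r*dt) * [p_u*11.676280 + p_m*4.711991 + p_d*0.673431] = 4.944040
  V(0,+0) = exp(-r*dt) * [p_u*4.944040 + p_m*1.137328 + p_d*0.099189] = 1.494916

Answer: Price = V(0,0) = 1.4949


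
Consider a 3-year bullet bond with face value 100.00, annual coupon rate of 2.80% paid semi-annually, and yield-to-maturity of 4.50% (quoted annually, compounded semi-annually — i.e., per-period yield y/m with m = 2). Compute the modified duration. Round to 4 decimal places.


Coupon per period c = face * coupon_rate / m = 1.400000
Periods per year m = 2; per-period yield y/m = 0.022500
Number of cashflows N = 6
Cashflows (t years, CF_t, discount factor 1/(1+y/m)^(m*t), PV):
  t = 0.5000: CF_t = 1.400000, DF = 0.977995, PV = 1.369193
  t = 1.0000: CF_t = 1.400000, DF = 0.956474, PV = 1.339064
  t = 1.5000: CF_t = 1.400000, DF = 0.935427, PV = 1.309598
  t = 2.0000: CF_t = 1.400000, DF = 0.914843, PV = 1.280781
  t = 2.5000: CF_t = 1.400000, DF = 0.894712, PV = 1.252597
  t = 3.0000: CF_t = 101.400000, DF = 0.875024, PV = 88.727461
Price P = sum_t PV_t = 95.278695
First compute Macaulay numerator sum_t t * PV_t:
  t * PV_t at t = 0.5000: 0.684597
  t * PV_t at t = 1.0000: 1.339064
  t * PV_t at t = 1.5000: 1.964397
  t * PV_t at t = 2.0000: 2.561561
  t * PV_t at t = 2.5000: 3.131493
  t * PV_t at t = 3.0000: 266.182384
Macaulay duration D = 275.863496 / 95.278695 = 2.895332
Modified duration = D / (1 + y/m) = 2.895332 / (1 + 0.022500) = 2.831621

Answer: Modified duration = 2.8316


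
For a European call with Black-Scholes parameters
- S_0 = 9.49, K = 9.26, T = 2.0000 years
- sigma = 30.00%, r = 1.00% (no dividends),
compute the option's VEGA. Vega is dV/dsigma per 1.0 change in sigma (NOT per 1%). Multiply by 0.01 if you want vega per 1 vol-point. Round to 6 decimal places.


Answer: Vega = 5.091626

Derivation:
d1 = 0.3171010083; d2 = -0.1071630604
phi(d1) = 0.3793807131; exp(-qT) = 1.0000000000; exp(-rT) = 0.9801986733
Vega = S * exp(-qT) * phi(d1) * sqrt(T) = 9.4900 * 1.0000000000 * 0.3793807131 * 1.4142135624 = 5.091626


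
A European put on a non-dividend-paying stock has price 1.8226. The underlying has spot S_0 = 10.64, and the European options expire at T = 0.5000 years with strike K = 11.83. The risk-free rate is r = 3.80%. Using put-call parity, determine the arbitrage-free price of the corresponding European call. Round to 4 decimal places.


Put-call parity: C - P = S_0 * exp(-qT) - K * exp(-rT).
S_0 * exp(-qT) = 10.6400 * 1.00000000 = 10.64000000
K * exp(-rT) = 11.8300 * 0.98117936 = 11.60735186
C = P + S*exp(-qT) - K*exp(-rT)
C = 1.8226 + 10.64000000 - 11.60735186 = 0.8552

Answer: Call price = 0.8552


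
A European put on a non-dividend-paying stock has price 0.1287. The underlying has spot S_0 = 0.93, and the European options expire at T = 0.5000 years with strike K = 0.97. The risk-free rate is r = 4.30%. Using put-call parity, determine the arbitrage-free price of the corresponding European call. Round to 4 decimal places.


Put-call parity: C - P = S_0 * exp(-qT) - K * exp(-rT).
S_0 * exp(-qT) = 0.9300 * 1.00000000 = 0.93000000
K * exp(-rT) = 0.9700 * 0.97872948 = 0.94936759
C = P + S*exp(-qT) - K*exp(-rT)
C = 0.1287 + 0.93000000 - 0.94936759 = 0.1093

Answer: Call price = 0.1093


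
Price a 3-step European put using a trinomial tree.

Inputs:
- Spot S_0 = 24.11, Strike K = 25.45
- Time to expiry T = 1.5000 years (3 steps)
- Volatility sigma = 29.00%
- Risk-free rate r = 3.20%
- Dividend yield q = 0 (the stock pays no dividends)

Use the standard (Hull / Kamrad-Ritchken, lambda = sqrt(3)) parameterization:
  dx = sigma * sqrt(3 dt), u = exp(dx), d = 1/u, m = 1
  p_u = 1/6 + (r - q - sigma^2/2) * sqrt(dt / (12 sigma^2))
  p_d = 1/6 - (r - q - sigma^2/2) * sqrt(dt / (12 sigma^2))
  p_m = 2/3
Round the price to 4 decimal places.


Answer: Price = V(0,0) = 3.3934

Derivation:
dt = T/N = 0.500000; dx = sigma*sqrt(3*dt) = 0.355176
u = exp(dx) = 1.426432; d = 1/u = 0.701050
p_u = 0.159593, p_m = 0.666667, p_d = 0.173741
Discount per step: exp(-r*dt) = 0.984127
Stock lattice S(k, j) with j the centered position index:
  k=0: S(0,+0) = 24.1100
  k=1: S(1,-1) = 16.9023; S(1,+0) = 24.1100; S(1,+1) = 34.3913
  k=2: S(2,-2) = 11.8494; S(2,-1) = 16.9023; S(2,+0) = 24.1100; S(2,+1) = 34.3913; S(2,+2) = 49.0568
  k=3: S(3,-3) = 8.3070; S(3,-2) = 11.8494; S(3,-1) = 16.9023; S(3,+0) = 24.1100; S(3,+1) = 34.3913; S(3,+2) = 49.0568; S(3,+3) = 69.9762
Terminal payoffs V(N, j) = max(K - S_T, 0):
  V(3,-3) = 17.142999; V(3,-2) = 13.600630; V(3,-1) = 8.547684; V(3,+0) = 1.340000; V(3,+1) = 0.000000; V(3,+2) = 0.000000; V(3,+3) = 0.000000
Backward induction: V(k, j) = exp(-r*dt) * [p_u * V(k+1, j+1) + p_m * V(k+1, j) + p_d * V(k+1, j-1)]
  V(2,-2) = exp(-r*dt) * [p_u*8.547684 + p_m*13.600630 + p_d*17.142999] = 13.196823
  V(2,-1) = exp(-r*dt) * [p_u*1.340000 + p_m*8.547684 + p_d*13.600630] = 8.143941
  V(2,+0) = exp(-r*dt) * [p_u*0.000000 + p_m*1.340000 + p_d*8.547684] = 2.340661
  V(2,+1) = exp(-r*dt) * [p_u*0.000000 + p_m*0.000000 + p_d*1.340000] = 0.229117
  V(2,+2) = exp(-r*dt) * [p_u*0.000000 + p_m*0.000000 + p_d*0.000000] = 0.000000
  V(1,-1) = exp(-r*dt) * [p_u*2.340661 + p_m*8.143941 + p_d*13.196823] = 7.967171
  V(1,+0) = exp(-r*dt) * [p_u*0.229117 + p_m*2.340661 + p_d*8.143941] = 2.964132
  V(1,+1) = exp(-r*dt) * [p_u*0.000000 + p_m*0.229117 + p_d*2.340661] = 0.550533
  V(0,+0) = exp(-r*dt) * [p_u*0.550533 + p_m*2.964132 + p_d*7.967171] = 3.393439


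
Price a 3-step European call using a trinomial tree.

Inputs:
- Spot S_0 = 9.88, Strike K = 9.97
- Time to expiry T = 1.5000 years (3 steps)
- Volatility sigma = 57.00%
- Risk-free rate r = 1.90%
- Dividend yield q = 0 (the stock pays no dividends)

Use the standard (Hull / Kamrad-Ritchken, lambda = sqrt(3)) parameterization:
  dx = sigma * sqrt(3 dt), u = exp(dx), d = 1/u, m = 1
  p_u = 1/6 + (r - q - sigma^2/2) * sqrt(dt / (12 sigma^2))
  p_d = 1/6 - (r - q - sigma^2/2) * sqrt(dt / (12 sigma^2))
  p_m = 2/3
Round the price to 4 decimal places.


dt = T/N = 0.500000; dx = sigma*sqrt(3*dt) = 0.698105
u = exp(dx) = 2.009939; d = 1/u = 0.497527
p_u = 0.115295, p_m = 0.666667, p_d = 0.218038
Discount per step: exp(-r*dt) = 0.990545
Stock lattice S(k, j) with j the centered position index:
  k=0: S(0,+0) = 9.8800
  k=1: S(1,-1) = 4.9156; S(1,+0) = 9.8800; S(1,+1) = 19.8582
  k=2: S(2,-2) = 2.4456; S(2,-1) = 4.9156; S(2,+0) = 9.8800; S(2,+1) = 19.8582; S(2,+2) = 39.9138
  k=3: S(3,-3) = 1.2168; S(3,-2) = 2.4456; S(3,-1) = 4.9156; S(3,+0) = 9.8800; S(3,+1) = 19.8582; S(3,+2) = 39.9138; S(3,+3) = 80.2243
Terminal payoffs V(N, j) = max(S_T - K, 0):
  V(3,-3) = 0.000000; V(3,-2) = 0.000000; V(3,-1) = 0.000000; V(3,+0) = 0.000000; V(3,+1) = 9.888201; V(3,+2) = 29.943781; V(3,+3) = 70.254282
Backward induction: V(k, j) = exp(-r*dt) * [p_u * V(k+1, j+1) + p_m * V(k+1, j) + p_d * V(k+1, j-1)]
  V(2,-2) = exp(-r*dt) * [p_u*0.000000 + p_m*0.000000 + p_d*0.000000] = 0.000000
  V(2,-1) = exp(-r*dt) * [p_u*0.000000 + p_m*0.000000 + p_d*0.000000] = 0.000000
  V(2,+0) = exp(-r*dt) * [p_u*9.888201 + p_m*0.000000 + p_d*0.000000] = 1.129285
  V(2,+1) = exp(-r*dt) * [p_u*29.943781 + p_m*9.888201 + p_d*0.000000] = 9.949544
  V(2,+2) = exp(-r*dt) * [p_u*70.254282 + p_m*29.943781 + p_d*9.888201] = 29.932804
  V(1,-1) = exp(-r*dt) * [p_u*1.129285 + p_m*0.000000 + p_d*0.000000] = 0.128970
  V(1,+0) = exp(-r*dt) * [p_u*9.949544 + p_m*1.129285 + p_d*0.000000] = 1.882029
  V(1,+1) = exp(-r*dt) * [p_u*29.932804 + p_m*9.949544 + p_d*1.129285] = 10.232698
  V(0,+0) = exp(-r*dt) * [p_u*10.232698 + p_m*1.882029 + p_d*0.128970] = 2.439306

Answer: Price = V(0,0) = 2.4393


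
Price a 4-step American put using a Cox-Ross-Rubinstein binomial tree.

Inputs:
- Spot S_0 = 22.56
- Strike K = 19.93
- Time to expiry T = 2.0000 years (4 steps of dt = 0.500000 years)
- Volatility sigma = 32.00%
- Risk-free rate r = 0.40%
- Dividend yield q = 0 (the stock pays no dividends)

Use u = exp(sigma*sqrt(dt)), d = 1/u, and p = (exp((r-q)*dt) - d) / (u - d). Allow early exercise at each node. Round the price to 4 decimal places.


Answer: Price = V(0,0) = 2.6700

Derivation:
dt = T/N = 0.500000
u = exp(sigma*sqrt(dt)) = 1.253919; d = 1/u = 0.797499
p = (exp((r-q)*dt) - d) / (u - d) = 0.448058
Discount per step: exp(-r*dt) = 0.998002
Stock lattice S(k, i) with i counting down-moves:
  k=0: S(0,0) = 22.5600
  k=1: S(1,0) = 28.2884; S(1,1) = 17.9916
  k=2: S(2,0) = 35.4714; S(2,1) = 22.5600; S(2,2) = 14.3483
  k=3: S(3,0) = 44.4783; S(3,1) = 28.2884; S(3,2) = 17.9916; S(3,3) = 11.4427
  k=4: S(4,0) = 55.7722; S(4,1) = 35.4714; S(4,2) = 22.5600; S(4,3) = 14.3483; S(4,4) = 9.1256
Terminal payoffs V(N, i) = max(K - S_T, 0):
  V(4,0) = 0.000000; V(4,1) = 0.000000; V(4,2) = 0.000000; V(4,3) = 5.581720; V(4,4) = 10.804417
Backward induction: V(k, i) = exp(-r*dt) * [p * V(k+1, i) + (1-p) * V(k+1, i+1)]; then take max(V_cont, immediate exercise) for American.
  V(3,0) = exp(-r*dt) * [p*0.000000 + (1-p)*0.000000] = 0.000000; exercise = 0.000000; V(3,0) = max -> 0.000000
  V(3,1) = exp(-r*dt) * [p*0.000000 + (1-p)*0.000000] = 0.000000; exercise = 0.000000; V(3,1) = max -> 0.000000
  V(3,2) = exp(-r*dt) * [p*0.000000 + (1-p)*5.581720] = 3.074631; exercise = 1.938413; V(3,2) = max -> 3.074631
  V(3,3) = exp(-r*dt) * [p*5.581720 + (1-p)*10.804417] = 8.447435; exercise = 8.487255; V(3,3) = max -> 8.487255
  V(2,0) = exp(-r*dt) * [p*0.000000 + (1-p)*0.000000] = 0.000000; exercise = 0.000000; V(2,0) = max -> 0.000000
  V(2,1) = exp(-r*dt) * [p*0.000000 + (1-p)*3.074631] = 1.693627; exercise = 0.000000; V(2,1) = max -> 1.693627
  V(2,2) = exp(-r*dt) * [p*3.074631 + (1-p)*8.487255] = 6.049974; exercise = 5.581720; V(2,2) = max -> 6.049974
  V(1,0) = exp(-r*dt) * [p*0.000000 + (1-p)*1.693627] = 0.932917; exercise = 0.000000; V(1,0) = max -> 0.932917
  V(1,1) = exp(-r*dt) * [p*1.693627 + (1-p)*6.049974] = 4.089890; exercise = 1.938413; V(1,1) = max -> 4.089890
  V(0,0) = exp(-r*dt) * [p*0.932917 + (1-p)*4.089890] = 2.670038; exercise = 0.000000; V(0,0) = max -> 2.670038


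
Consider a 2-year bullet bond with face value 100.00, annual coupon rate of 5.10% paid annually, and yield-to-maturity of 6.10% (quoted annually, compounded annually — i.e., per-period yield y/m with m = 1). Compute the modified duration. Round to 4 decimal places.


Coupon per period c = face * coupon_rate / m = 5.100000
Periods per year m = 1; per-period yield y/m = 0.061000
Number of cashflows N = 2
Cashflows (t years, CF_t, discount factor 1/(1+y/m)^(m*t), PV):
  t = 1.0000: CF_t = 5.100000, DF = 0.942507, PV = 4.806786
  t = 2.0000: CF_t = 105.100000, DF = 0.888320, PV = 93.362387
Price P = sum_t PV_t = 98.169173
First compute Macaulay numerator sum_t t * PV_t:
  t * PV_t at t = 1.0000: 4.806786
  t * PV_t at t = 2.0000: 186.724775
Macaulay duration D = 191.531561 / 98.169173 = 1.951036
Modified duration = D / (1 + y/m) = 1.951036 / (1 + 0.061000) = 1.838865

Answer: Modified duration = 1.8389


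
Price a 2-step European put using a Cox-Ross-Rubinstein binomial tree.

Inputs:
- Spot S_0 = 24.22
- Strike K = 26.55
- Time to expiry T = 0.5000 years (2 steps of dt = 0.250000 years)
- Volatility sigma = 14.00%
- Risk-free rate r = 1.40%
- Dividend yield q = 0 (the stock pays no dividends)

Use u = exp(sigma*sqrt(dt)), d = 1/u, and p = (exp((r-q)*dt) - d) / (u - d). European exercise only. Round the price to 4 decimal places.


dt = T/N = 0.250000
u = exp(sigma*sqrt(dt)) = 1.072508; d = 1/u = 0.932394
p = (exp((r-q)*dt) - d) / (u - d) = 0.507531
Discount per step: exp(-r*dt) = 0.996506
Stock lattice S(k, i) with i counting down-moves:
  k=0: S(0,0) = 24.2200
  k=1: S(1,0) = 25.9761; S(1,1) = 22.5826
  k=2: S(2,0) = 27.8596; S(2,1) = 24.2200; S(2,2) = 21.0559
Terminal payoffs V(N, i) = max(K - S_T, 0):
  V(2,0) = 0.000000; V(2,1) = 2.330000; V(2,2) = 5.494144
Backward induction: V(k, i) = exp(-r*dt) * [p * V(k+1, i) + (1-p) * V(k+1, i+1)].
  V(1,0) = exp(-r*dt) * [p*0.000000 + (1-p)*2.330000] = 1.143445
  V(1,1) = exp(-r*dt) * [p*2.330000 + (1-p)*5.494144] = 3.874659
  V(0,0) = exp(-r*dt) * [p*1.143445 + (1-p)*3.874659] = 2.479790

Answer: Price = V(0,0) = 2.4798


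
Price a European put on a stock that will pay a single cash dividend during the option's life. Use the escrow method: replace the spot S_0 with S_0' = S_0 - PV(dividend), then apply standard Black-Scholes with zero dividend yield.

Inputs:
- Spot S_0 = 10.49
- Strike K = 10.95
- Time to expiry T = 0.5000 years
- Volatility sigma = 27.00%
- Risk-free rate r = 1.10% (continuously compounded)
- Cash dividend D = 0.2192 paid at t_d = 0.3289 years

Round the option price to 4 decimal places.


PV(D) = D * exp(-r * t_d) = 0.2192 * 0.99638864 = 0.21840839
S_0' = S_0 - PV(D) = 10.4900 - 0.21840839 = 10.27159161
d1 = (ln(S_0'/K) + (r + sigma^2/2)*T) / (sigma*sqrt(T)) = -0.21073075
d2 = d1 - sigma*sqrt(T) = -0.40164958
exp(-rT) = 0.99451510
N(-d1) = 0.58345131; N(-d2) = 0.65602903
P = K * exp(-rT) * N(-d2) - S_0' * N(-d1) = 10.9500 * 0.99451510 * 0.65602903 - 10.27159161 * 0.58345131 = 1.1511

Answer: Price = 1.1511


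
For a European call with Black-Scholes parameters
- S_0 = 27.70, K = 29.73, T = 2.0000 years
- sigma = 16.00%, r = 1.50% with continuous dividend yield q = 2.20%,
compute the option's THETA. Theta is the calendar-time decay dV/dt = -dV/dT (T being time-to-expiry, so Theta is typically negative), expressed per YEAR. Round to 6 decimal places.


d1 = -0.2612946225; d2 = -0.4875687924
phi(d1) = 0.3855532462; exp(-qT) = 0.9569539575; exp(-rT) = 0.9704455335
Theta = -S*exp(-qT)*phi(d1)*sigma/(2*sqrt(T)) - r*K*exp(-rT)*N(d2) + q*S*exp(-qT)*N(d1)
N(d1) = 0.3969326566; N(d2) = 0.3129276525; sqrt(T) = 1.4142135624
Term 1 = -27.7000 * 0.9569539575 * 0.3855532462 * 0.1600 / (2 * 1.4142135624) = -0.5781362020
Term 2 = -0.0150 * 29.7300 * 0.9704455335 * 0.3129276525 = -0.1354257583
Term 3 = 0.0220 * 27.7000 * 0.9569539575 * 0.3969326566 = 0.2314783210
Theta = -0.5781362020 + (-0.1354257583) + (0.2314783210) = -0.482084

Answer: Theta = -0.482084


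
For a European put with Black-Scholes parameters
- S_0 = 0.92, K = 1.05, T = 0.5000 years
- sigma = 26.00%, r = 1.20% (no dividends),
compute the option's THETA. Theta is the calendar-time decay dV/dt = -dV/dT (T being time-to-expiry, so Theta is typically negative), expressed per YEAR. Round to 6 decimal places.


Answer: Theta = -0.046760

Derivation:
d1 = -0.5943600904; d2 = -0.7782078535
phi(d1) = 0.3343488093; exp(-qT) = 1.0000000000; exp(-rT) = 0.9940179641
Theta = -S*exp(-qT)*phi(d1)*sigma/(2*sqrt(T)) + r*K*exp(-rT)*N(-d2) - q*S*exp(-qT)*N(-d1)
N(-d1) = 0.7238643522; N(-d2) = 0.7817767562; sqrt(T) = 0.7071067812
Term 1 = -0.9200 * 1.0000000000 * 0.3343488093 * 0.2600 / (2 * 0.7071067812) = -0.0565517382
Term 2 = 0.0120 * 1.0500 * 0.9940179641 * 0.7817767562 = 0.0097914618
Term 3 = 0 (no dividend yield, q = 0)
Theta = -0.0565517382 + (0.0097914618) + (0.0000000000) = -0.046760


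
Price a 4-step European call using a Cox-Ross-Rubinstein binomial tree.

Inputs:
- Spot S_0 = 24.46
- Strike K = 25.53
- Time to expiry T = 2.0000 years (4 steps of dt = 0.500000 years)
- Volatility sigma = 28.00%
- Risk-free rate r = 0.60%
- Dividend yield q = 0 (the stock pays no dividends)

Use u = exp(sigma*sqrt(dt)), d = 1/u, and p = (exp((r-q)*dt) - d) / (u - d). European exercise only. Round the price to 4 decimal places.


dt = T/N = 0.500000
u = exp(sigma*sqrt(dt)) = 1.218950; d = 1/u = 0.820378
p = (exp((r-q)*dt) - d) / (u - d) = 0.458202
Discount per step: exp(-r*dt) = 0.997004
Stock lattice S(k, i) with i counting down-moves:
  k=0: S(0,0) = 24.4600
  k=1: S(1,0) = 29.8155; S(1,1) = 20.0664
  k=2: S(2,0) = 36.3436; S(2,1) = 24.4600; S(2,2) = 16.4621
  k=3: S(3,0) = 44.3011; S(3,1) = 29.8155; S(3,2) = 20.0664; S(3,3) = 13.5051
  k=4: S(4,0) = 54.0008; S(4,1) = 36.3436; S(4,2) = 24.4600; S(4,3) = 16.4621; S(4,4) = 11.0793
Terminal payoffs V(N, i) = max(S_T - K, 0):
  V(4,0) = 28.470793; V(4,1) = 10.813629; V(4,2) = 0.000000; V(4,3) = 0.000000; V(4,4) = 0.000000
Backward induction: V(k, i) = exp(-r*dt) * [p * V(k+1, i) + (1-p) * V(k+1, i+1)].
  V(3,0) = exp(-r*dt) * [p*28.470793 + (1-p)*10.813629] = 18.847545
  V(3,1) = exp(-r*dt) * [p*10.813629 + (1-p)*0.000000] = 4.939982
  V(3,2) = exp(-r*dt) * [p*0.000000 + (1-p)*0.000000] = 0.000000
  V(3,3) = exp(-r*dt) * [p*0.000000 + (1-p)*0.000000] = 0.000000
  V(2,0) = exp(-r*dt) * [p*18.847545 + (1-p)*4.939982] = 11.278565
  V(2,1) = exp(-r*dt) * [p*4.939982 + (1-p)*0.000000] = 2.256728
  V(2,2) = exp(-r*dt) * [p*0.000000 + (1-p)*0.000000] = 0.000000
  V(1,0) = exp(-r*dt) * [p*11.278565 + (1-p)*2.256728] = 6.371407
  V(1,1) = exp(-r*dt) * [p*2.256728 + (1-p)*0.000000] = 1.030939
  V(0,0) = exp(-r*dt) * [p*6.371407 + (1-p)*1.030939] = 3.467533

Answer: Price = V(0,0) = 3.4675


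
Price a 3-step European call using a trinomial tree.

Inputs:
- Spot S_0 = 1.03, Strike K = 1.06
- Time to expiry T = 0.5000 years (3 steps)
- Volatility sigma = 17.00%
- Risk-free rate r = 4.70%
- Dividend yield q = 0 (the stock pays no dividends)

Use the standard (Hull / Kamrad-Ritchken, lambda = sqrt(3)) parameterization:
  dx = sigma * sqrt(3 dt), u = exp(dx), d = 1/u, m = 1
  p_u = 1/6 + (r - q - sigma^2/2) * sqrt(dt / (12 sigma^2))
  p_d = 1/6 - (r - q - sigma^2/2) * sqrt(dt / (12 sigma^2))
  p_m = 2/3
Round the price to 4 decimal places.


dt = T/N = 0.166667; dx = sigma*sqrt(3*dt) = 0.120208
u = exp(dx) = 1.127732; d = 1/u = 0.886736
p_u = 0.189232, p_m = 0.666667, p_d = 0.144102
Discount per step: exp(-r*dt) = 0.992197
Stock lattice S(k, j) with j the centered position index:
  k=0: S(0,+0) = 1.0300
  k=1: S(1,-1) = 0.9133; S(1,+0) = 1.0300; S(1,+1) = 1.1616
  k=2: S(2,-2) = 0.8099; S(2,-1) = 0.9133; S(2,+0) = 1.0300; S(2,+1) = 1.1616; S(2,+2) = 1.3099
  k=3: S(3,-3) = 0.7182; S(3,-2) = 0.8099; S(3,-1) = 0.9133; S(3,+0) = 1.0300; S(3,+1) = 1.1616; S(3,+2) = 1.3099; S(3,+3) = 1.4773
Terminal payoffs V(N, j) = max(S_T - K, 0):
  V(3,-3) = 0.000000; V(3,-2) = 0.000000; V(3,-1) = 0.000000; V(3,+0) = 0.000000; V(3,+1) = 0.101564; V(3,+2) = 0.249932; V(3,+3) = 0.417251
Backward induction: V(k, j) = exp(-r*dt) * [p_u * V(k+1, j+1) + p_m * V(k+1, j) + p_d * V(k+1, j-1)]
  V(2,-2) = exp(-r*dt) * [p_u*0.000000 + p_m*0.000000 + p_d*0.000000] = 0.000000
  V(2,-1) = exp(-r*dt) * [p_u*0.000000 + p_m*0.000000 + p_d*0.000000] = 0.000000
  V(2,+0) = exp(-r*dt) * [p_u*0.101564 + p_m*0.000000 + p_d*0.000000] = 0.019069
  V(2,+1) = exp(-r*dt) * [p_u*0.249932 + p_m*0.101564 + p_d*0.000000] = 0.114107
  V(2,+2) = exp(-r*dt) * [p_u*0.417251 + p_m*0.249932 + p_d*0.101564] = 0.258184
  V(1,-1) = exp(-r*dt) * [p_u*0.019069 + p_m*0.000000 + p_d*0.000000] = 0.003580
  V(1,+0) = exp(-r*dt) * [p_u*0.114107 + p_m*0.019069 + p_d*0.000000] = 0.034038
  V(1,+1) = exp(-r*dt) * [p_u*0.258184 + p_m*0.114107 + p_d*0.019069] = 0.126679
  V(0,+0) = exp(-r*dt) * [p_u*0.126679 + p_m*0.034038 + p_d*0.003580] = 0.046811

Answer: Price = V(0,0) = 0.0468


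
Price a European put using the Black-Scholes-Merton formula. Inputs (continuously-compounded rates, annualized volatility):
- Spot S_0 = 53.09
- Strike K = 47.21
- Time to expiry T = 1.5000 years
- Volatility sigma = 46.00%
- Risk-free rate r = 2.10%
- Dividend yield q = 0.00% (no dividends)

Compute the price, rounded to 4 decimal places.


Answer: Price = 7.6597

Derivation:
d1 = (ln(S/K) + (r - q + 0.5*sigma^2) * T) / (sigma * sqrt(T)) = 0.54595728
d2 = d1 - sigma * sqrt(T) = -0.01742536
exp(-rT) = 0.96899096; exp(-qT) = 1.00000000
P = K * exp(-rT) * N(-d2) - S_0 * exp(-qT) * N(-d1)
N(-d1) = 0.29254765; N(-d2) = 0.50695136
P = 47.2100 * 0.96899096 * 0.50695136 - 53.0900 * 1.00000000 * 0.29254765 = 7.6597


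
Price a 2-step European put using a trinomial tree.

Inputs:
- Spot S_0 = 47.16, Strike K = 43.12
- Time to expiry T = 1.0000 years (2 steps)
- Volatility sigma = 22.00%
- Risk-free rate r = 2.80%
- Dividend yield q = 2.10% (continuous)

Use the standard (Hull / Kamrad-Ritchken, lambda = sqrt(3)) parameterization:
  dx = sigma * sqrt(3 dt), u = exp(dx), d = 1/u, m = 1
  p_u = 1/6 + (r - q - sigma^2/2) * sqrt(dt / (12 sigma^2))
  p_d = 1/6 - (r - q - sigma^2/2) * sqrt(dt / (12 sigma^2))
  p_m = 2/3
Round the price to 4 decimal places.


dt = T/N = 0.500000; dx = sigma*sqrt(3*dt) = 0.269444
u = exp(dx) = 1.309236; d = 1/u = 0.763804
p_u = 0.150708, p_m = 0.666667, p_d = 0.182625
Discount per step: exp(-r*dt) = 0.986098
Stock lattice S(k, j) with j the centered position index:
  k=0: S(0,+0) = 47.1600
  k=1: S(1,-1) = 36.0210; S(1,+0) = 47.1600; S(1,+1) = 61.7436
  k=2: S(2,-2) = 27.5130; S(2,-1) = 36.0210; S(2,+0) = 47.1600; S(2,+1) = 61.7436; S(2,+2) = 80.8369
Terminal payoffs V(N, j) = max(K - S_T, 0):
  V(2,-2) = 15.607008; V(2,-1) = 7.098996; V(2,+0) = 0.000000; V(2,+1) = 0.000000; V(2,+2) = 0.000000
Backward induction: V(k, j) = exp(-r*dt) * [p_u * V(k+1, j+1) + p_m * V(k+1, j) + p_d * V(k+1, j-1)]
  V(1,-1) = exp(-r*dt) * [p_u*0.000000 + p_m*7.098996 + p_d*15.607008] = 7.477480
  V(1,+0) = exp(-r*dt) * [p_u*0.000000 + p_m*0.000000 + p_d*7.098996] = 1.278434
  V(1,+1) = exp(-r*dt) * [p_u*0.000000 + p_m*0.000000 + p_d*0.000000] = 0.000000
  V(0,+0) = exp(-r*dt) * [p_u*0.000000 + p_m*1.278434 + p_d*7.477480] = 2.187034

Answer: Price = V(0,0) = 2.1870


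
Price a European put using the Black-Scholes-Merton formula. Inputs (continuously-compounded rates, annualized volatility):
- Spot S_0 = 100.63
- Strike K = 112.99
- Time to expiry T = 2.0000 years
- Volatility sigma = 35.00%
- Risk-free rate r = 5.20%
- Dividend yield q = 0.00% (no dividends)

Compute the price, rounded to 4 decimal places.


d1 = (ln(S/K) + (r - q + 0.5*sigma^2) * T) / (sigma * sqrt(T)) = 0.22354899
d2 = d1 - sigma * sqrt(T) = -0.27142576
exp(-rT) = 0.90122530; exp(-qT) = 1.00000000
P = K * exp(-rT) * N(-d2) - S_0 * exp(-qT) * N(-d1)
N(-d1) = 0.41155413; N(-d2) = 0.60696820
P = 112.9900 * 0.90122530 * 0.60696820 - 100.6300 * 1.00000000 * 0.41155413 = 20.3925

Answer: Price = 20.3925


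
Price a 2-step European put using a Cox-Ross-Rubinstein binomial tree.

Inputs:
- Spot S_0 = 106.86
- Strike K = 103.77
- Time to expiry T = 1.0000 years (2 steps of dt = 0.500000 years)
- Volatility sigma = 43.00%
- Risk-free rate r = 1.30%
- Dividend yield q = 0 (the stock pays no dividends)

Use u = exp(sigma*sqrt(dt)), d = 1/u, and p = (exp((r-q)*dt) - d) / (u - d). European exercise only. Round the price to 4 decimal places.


dt = T/N = 0.500000
u = exp(sigma*sqrt(dt)) = 1.355345; d = 1/u = 0.737820
p = (exp((r-q)*dt) - d) / (u - d) = 0.435126
Discount per step: exp(-r*dt) = 0.993521
Stock lattice S(k, i) with i counting down-moves:
  k=0: S(0,0) = 106.8600
  k=1: S(1,0) = 144.8321; S(1,1) = 78.8434
  k=2: S(2,0) = 196.2975; S(2,1) = 106.8600; S(2,2) = 58.1722
Terminal payoffs V(N, i) = max(K - S_T, 0):
  V(2,0) = 0.000000; V(2,1) = 0.000000; V(2,2) = 45.597791
Backward induction: V(k, i) = exp(-r*dt) * [p * V(k+1, i) + (1-p) * V(k+1, i+1)].
  V(1,0) = exp(-r*dt) * [p*0.000000 + (1-p)*0.000000] = 0.000000
  V(1,1) = exp(-r*dt) * [p*0.000000 + (1-p)*45.597791] = 25.590108
  V(0,0) = exp(-r*dt) * [p*0.000000 + (1-p)*25.590108] = 14.361521

Answer: Price = V(0,0) = 14.3615


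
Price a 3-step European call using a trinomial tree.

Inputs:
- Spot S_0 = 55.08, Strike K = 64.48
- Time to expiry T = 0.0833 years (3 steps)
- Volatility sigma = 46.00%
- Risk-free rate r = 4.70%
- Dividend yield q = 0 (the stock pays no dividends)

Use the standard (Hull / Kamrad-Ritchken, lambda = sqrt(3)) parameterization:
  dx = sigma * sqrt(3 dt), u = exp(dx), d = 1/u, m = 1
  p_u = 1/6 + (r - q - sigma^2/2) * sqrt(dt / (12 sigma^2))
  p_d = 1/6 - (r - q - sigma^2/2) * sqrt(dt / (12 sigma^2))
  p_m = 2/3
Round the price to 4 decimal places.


dt = T/N = 0.027767; dx = sigma*sqrt(3*dt) = 0.132764
u = exp(dx) = 1.141980; d = 1/u = 0.875672
p_u = 0.160518, p_m = 0.666667, p_d = 0.172815
Discount per step: exp(-r*dt) = 0.998696
Stock lattice S(k, j) with j the centered position index:
  k=0: S(0,+0) = 55.0800
  k=1: S(1,-1) = 48.2320; S(1,+0) = 55.0800; S(1,+1) = 62.9003
  k=2: S(2,-2) = 42.2354; S(2,-1) = 48.2320; S(2,+0) = 55.0800; S(2,+1) = 62.9003; S(2,+2) = 71.8309
  k=3: S(3,-3) = 36.9843; S(3,-2) = 42.2354; S(3,-1) = 48.2320; S(3,+0) = 55.0800; S(3,+1) = 62.9003; S(3,+2) = 71.8309; S(3,+3) = 82.0295
Terminal payoffs V(N, j) = max(S_T - K, 0):
  V(3,-3) = 0.000000; V(3,-2) = 0.000000; V(3,-1) = 0.000000; V(3,+0) = 0.000000; V(3,+1) = 0.000000; V(3,+2) = 7.350895; V(3,+3) = 17.549479
Backward induction: V(k, j) = exp(-r*dt) * [p_u * V(k+1, j+1) + p_m * V(k+1, j) + p_d * V(k+1, j-1)]
  V(2,-2) = exp(-r*dt) * [p_u*0.000000 + p_m*0.000000 + p_d*0.000000] = 0.000000
  V(2,-1) = exp(-r*dt) * [p_u*0.000000 + p_m*0.000000 + p_d*0.000000] = 0.000000
  V(2,+0) = exp(-r*dt) * [p_u*0.000000 + p_m*0.000000 + p_d*0.000000] = 0.000000
  V(2,+1) = exp(-r*dt) * [p_u*7.350895 + p_m*0.000000 + p_d*0.000000] = 1.178411
  V(2,+2) = exp(-r*dt) * [p_u*17.549479 + p_m*7.350895 + p_d*0.000000] = 7.707536
  V(1,-1) = exp(-r*dt) * [p_u*0.000000 + p_m*0.000000 + p_d*0.000000] = 0.000000
  V(1,+0) = exp(-r*dt) * [p_u*1.178411 + p_m*0.000000 + p_d*0.000000] = 0.188909
  V(1,+1) = exp(-r*dt) * [p_u*7.707536 + p_m*1.178411 + p_d*0.000000] = 2.020167
  V(0,+0) = exp(-r*dt) * [p_u*2.020167 + p_m*0.188909 + p_d*0.000000] = 0.449625

Answer: Price = V(0,0) = 0.4496


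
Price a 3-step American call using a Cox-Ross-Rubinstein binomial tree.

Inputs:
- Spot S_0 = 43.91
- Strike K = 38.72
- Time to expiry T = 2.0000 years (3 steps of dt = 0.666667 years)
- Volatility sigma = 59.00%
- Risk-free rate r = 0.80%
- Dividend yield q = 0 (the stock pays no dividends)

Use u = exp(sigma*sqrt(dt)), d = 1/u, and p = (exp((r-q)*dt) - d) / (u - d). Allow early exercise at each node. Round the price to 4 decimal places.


dt = T/N = 0.666667
u = exp(sigma*sqrt(dt)) = 1.618877; d = 1/u = 0.617712
p = (exp((r-q)*dt) - d) / (u - d) = 0.387184
Discount per step: exp(-r*dt) = 0.994681
Stock lattice S(k, i) with i counting down-moves:
  k=0: S(0,0) = 43.9100
  k=1: S(1,0) = 71.0849; S(1,1) = 27.1237
  k=2: S(2,0) = 115.0778; S(2,1) = 43.9100; S(2,2) = 16.7547
  k=3: S(3,0) = 186.2968; S(3,1) = 71.0849; S(3,2) = 27.1237; S(3,3) = 10.3496
Terminal payoffs V(N, i) = max(S_T - K, 0):
  V(3,0) = 147.576787; V(3,1) = 32.364909; V(3,2) = 0.000000; V(3,3) = 0.000000
Backward induction: V(k, i) = exp(-r*dt) * [p * V(k+1, i) + (1-p) * V(k+1, i+1)]; then take max(V_cont, immediate exercise) for American.
  V(2,0) = exp(-r*dt) * [p*147.576787 + (1-p)*32.364909] = 76.563714; exercise = 76.357757; V(2,0) = max -> 76.563714
  V(2,1) = exp(-r*dt) * [p*32.364909 + (1-p)*0.000000] = 12.464531; exercise = 5.190000; V(2,1) = max -> 12.464531
  V(2,2) = exp(-r*dt) * [p*0.000000 + (1-p)*0.000000] = 0.000000; exercise = 0.000000; V(2,2) = max -> 0.000000
  V(1,0) = exp(-r*dt) * [p*76.563714 + (1-p)*12.464531] = 37.084419; exercise = 32.364909; V(1,0) = max -> 37.084419
  V(1,1) = exp(-r*dt) * [p*12.464531 + (1-p)*0.000000] = 4.800401; exercise = 0.000000; V(1,1) = max -> 4.800401
  V(0,0) = exp(-r*dt) * [p*37.084419 + (1-p)*4.800401] = 17.208245; exercise = 5.190000; V(0,0) = max -> 17.208245

Answer: Price = V(0,0) = 17.2082


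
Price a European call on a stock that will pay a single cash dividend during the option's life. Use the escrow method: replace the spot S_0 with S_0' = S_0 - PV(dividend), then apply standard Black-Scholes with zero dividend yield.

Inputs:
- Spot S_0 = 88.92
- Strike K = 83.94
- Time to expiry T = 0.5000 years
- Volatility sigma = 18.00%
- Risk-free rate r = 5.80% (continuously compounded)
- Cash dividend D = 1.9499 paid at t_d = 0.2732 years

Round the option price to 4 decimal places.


Answer: Price = 7.5480

Derivation:
PV(D) = D * exp(-r * t_d) = 1.9499 * 0.98427928 = 1.91924617
S_0' = S_0 - PV(D) = 88.9200 - 1.91924617 = 87.00075383
d1 = (ln(S_0'/K) + (r + sigma^2/2)*T) / (sigma*sqrt(T)) = 0.57287062
d2 = d1 - sigma*sqrt(T) = 0.44559139
exp(-rT) = 0.97141646
N(d1) = 0.71663385; N(d2) = 0.67205379
C = S_0' * N(d1) - K * exp(-rT) * N(d2) = 87.00075383 * 0.71663385 - 83.9400 * 0.97141646 * 0.67205379 = 7.5480


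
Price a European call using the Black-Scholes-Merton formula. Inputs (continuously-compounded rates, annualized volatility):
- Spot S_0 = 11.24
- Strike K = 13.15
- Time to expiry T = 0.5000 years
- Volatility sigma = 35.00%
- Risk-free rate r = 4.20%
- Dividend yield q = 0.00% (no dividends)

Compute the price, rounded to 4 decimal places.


Answer: Price = 0.5427

Derivation:
d1 = (ln(S/K) + (r - q + 0.5*sigma^2) * T) / (sigma * sqrt(T)) = -0.42554864
d2 = d1 - sigma * sqrt(T) = -0.67303601
exp(-rT) = 0.97921896; exp(-qT) = 1.00000000
C = S_0 * exp(-qT) * N(d1) - K * exp(-rT) * N(d2)
N(d1) = 0.33521839; N(d2) = 0.25046219
C = 11.2400 * 1.00000000 * 0.33521839 - 13.1500 * 0.97921896 * 0.25046219 = 0.5427


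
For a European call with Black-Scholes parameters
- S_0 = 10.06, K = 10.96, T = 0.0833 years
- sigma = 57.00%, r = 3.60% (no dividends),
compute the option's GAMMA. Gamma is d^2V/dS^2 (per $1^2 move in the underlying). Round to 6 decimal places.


d1 = -0.4203600212; d2 = -0.5848719356
phi(d1) = 0.3652074222; exp(-qT) = 1.0000000000; exp(-rT) = 0.9970056919
Gamma = exp(-qT) * phi(d1) / (S * sigma * sqrt(T)) = 1.0000000000 * 0.3652074222 / (10.0600 * 0.5700 * 0.2886173938) = 0.220670

Answer: Gamma = 0.220670


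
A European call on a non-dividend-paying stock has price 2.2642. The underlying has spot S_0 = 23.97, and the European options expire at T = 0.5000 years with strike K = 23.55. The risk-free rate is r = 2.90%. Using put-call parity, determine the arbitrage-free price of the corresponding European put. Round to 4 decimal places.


Answer: Put price = 1.5052

Derivation:
Put-call parity: C - P = S_0 * exp(-qT) - K * exp(-rT).
S_0 * exp(-qT) = 23.9700 * 1.00000000 = 23.97000000
K * exp(-rT) = 23.5500 * 0.98560462 = 23.21098877
P = C - S*exp(-qT) + K*exp(-rT)
P = 2.2642 - 23.97000000 + 23.21098877 = 1.5052


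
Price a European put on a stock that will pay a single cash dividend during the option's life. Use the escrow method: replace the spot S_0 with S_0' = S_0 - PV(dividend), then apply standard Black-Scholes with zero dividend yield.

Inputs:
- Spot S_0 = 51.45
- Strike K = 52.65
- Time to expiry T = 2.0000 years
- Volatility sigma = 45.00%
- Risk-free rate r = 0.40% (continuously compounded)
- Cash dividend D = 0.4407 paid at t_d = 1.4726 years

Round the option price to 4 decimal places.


PV(D) = D * exp(-r * t_d) = 0.4407 * 0.99412691 = 0.43811173
S_0' = S_0 - PV(D) = 51.4500 - 0.43811173 = 51.01188827
d1 = (ln(S_0'/K) + (r + sigma^2/2)*T) / (sigma*sqrt(T)) = 0.28110240
d2 = d1 - sigma*sqrt(T) = -0.35529371
exp(-rT) = 0.99203191
N(-d1) = 0.38931593; N(-d2) = 0.63881521
P = K * exp(-rT) * N(-d2) - S_0' * N(-d1) = 52.6500 * 0.99203191 * 0.63881521 - 51.01188827 * 0.38931593 = 13.5059

Answer: Price = 13.5059


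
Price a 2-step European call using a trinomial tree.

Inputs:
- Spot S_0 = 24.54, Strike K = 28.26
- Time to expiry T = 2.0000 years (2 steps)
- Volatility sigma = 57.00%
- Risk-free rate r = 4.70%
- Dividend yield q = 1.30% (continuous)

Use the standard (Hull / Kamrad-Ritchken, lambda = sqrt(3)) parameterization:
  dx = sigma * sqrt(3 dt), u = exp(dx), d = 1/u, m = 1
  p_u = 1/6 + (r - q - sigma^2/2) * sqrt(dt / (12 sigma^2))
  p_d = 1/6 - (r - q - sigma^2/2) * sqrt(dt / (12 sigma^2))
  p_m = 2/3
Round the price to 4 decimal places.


dt = T/N = 1.000000; dx = sigma*sqrt(3*dt) = 0.987269
u = exp(dx) = 2.683895; d = 1/u = 0.372593
p_u = 0.101613, p_m = 0.666667, p_d = 0.231720
Discount per step: exp(-r*dt) = 0.954087
Stock lattice S(k, j) with j the centered position index:
  k=0: S(0,+0) = 24.5400
  k=1: S(1,-1) = 9.1434; S(1,+0) = 24.5400; S(1,+1) = 65.8628
  k=2: S(2,-2) = 3.4068; S(2,-1) = 9.1434; S(2,+0) = 24.5400; S(2,+1) = 65.8628; S(2,+2) = 176.7687
Terminal payoffs V(N, j) = max(S_T - K, 0):
  V(2,-2) = 0.000000; V(2,-1) = 0.000000; V(2,+0) = 0.000000; V(2,+1) = 37.602774; V(2,+2) = 148.508746
Backward induction: V(k, j) = exp(-r*dt) * [p_u * V(k+1, j+1) + p_m * V(k+1, j) + p_d * V(k+1, j-1)]
  V(1,-1) = exp(-r*dt) * [p_u*0.000000 + p_m*0.000000 + p_d*0.000000] = 0.000000
  V(1,+0) = exp(-r*dt) * [p_u*37.602774 + p_m*0.000000 + p_d*0.000000] = 3.645519
  V(1,+1) = exp(-r*dt) * [p_u*148.508746 + p_m*37.602774 + p_d*0.000000] = 38.315201
  V(0,+0) = exp(-r*dt) * [p_u*38.315201 + p_m*3.645519 + p_d*0.000000] = 6.033350

Answer: Price = V(0,0) = 6.0333
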